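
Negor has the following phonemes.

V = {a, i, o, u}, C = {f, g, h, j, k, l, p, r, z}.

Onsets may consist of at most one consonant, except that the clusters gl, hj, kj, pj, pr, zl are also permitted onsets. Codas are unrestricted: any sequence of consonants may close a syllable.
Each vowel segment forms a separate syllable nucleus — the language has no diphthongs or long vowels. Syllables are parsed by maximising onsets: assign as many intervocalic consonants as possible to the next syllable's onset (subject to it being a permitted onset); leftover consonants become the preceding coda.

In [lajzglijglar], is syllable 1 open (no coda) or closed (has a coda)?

closed

The vowels are a, i, a — 3 nuclei, so 3 syllables.
/a…i/ gap (V1→V2): /jzgl/; trying suffixes from longest down, /gl/ is the first permitted one, so coda /jz/ | onset /gl/.
/i…a/ gap (V2→V3): /jgl/ — longest licit onset from the right is /gl/, leaving /j/ as coda.
So the parse is lajz.glij.glar.
Syllable 1 is /lajz/ with coda /jz/, so it is closed.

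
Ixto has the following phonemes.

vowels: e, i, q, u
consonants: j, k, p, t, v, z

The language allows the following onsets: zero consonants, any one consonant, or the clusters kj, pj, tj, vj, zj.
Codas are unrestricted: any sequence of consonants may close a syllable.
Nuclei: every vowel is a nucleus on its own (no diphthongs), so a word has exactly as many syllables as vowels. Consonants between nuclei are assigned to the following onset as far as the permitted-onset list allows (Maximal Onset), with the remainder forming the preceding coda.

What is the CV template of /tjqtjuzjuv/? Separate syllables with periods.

Vowels present: q, u, u; each is a nucleus, giving 3 syllables.
V1 /q/ – V2 /u/: /tj/ is a licit onset in full, so it all attaches to the next syllable.
V2 /u/ – V3 /u/: /zj/ — entire cluster is a permitted onset → onset /zj/, coda ∅.
So the parse is tjq.tju.zjuv.
Mapping each syllable to C/V: /tjq/ → CCV, /tju/ → CCV, /zjuv/ → CCVC.

CCV.CCV.CCVC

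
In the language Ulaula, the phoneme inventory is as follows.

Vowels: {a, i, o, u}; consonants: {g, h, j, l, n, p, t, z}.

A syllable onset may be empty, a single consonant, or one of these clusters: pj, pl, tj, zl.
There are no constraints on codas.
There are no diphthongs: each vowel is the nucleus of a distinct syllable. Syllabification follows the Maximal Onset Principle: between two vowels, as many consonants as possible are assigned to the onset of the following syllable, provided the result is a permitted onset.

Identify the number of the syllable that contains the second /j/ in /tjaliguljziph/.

Vowels present: a, i, u, i; each is a nucleus, giving 4 syllables.
Between /a/ (V1) and /i/ (V2): just /l/ — single C goes to the following onset.
Between /i/ (V2) and /u/ (V3): just /g/ — single C goes to the following onset.
Between /u/ (V3) and /i/ (V4): /ljz/; trying suffixes from longest down, /z/ is the first permitted one, so coda /lj/ | onset /z/.
Result: tja.li.gulj.ziph.
The second /j/ is in the coda of syllable 3 (/gulj/).

3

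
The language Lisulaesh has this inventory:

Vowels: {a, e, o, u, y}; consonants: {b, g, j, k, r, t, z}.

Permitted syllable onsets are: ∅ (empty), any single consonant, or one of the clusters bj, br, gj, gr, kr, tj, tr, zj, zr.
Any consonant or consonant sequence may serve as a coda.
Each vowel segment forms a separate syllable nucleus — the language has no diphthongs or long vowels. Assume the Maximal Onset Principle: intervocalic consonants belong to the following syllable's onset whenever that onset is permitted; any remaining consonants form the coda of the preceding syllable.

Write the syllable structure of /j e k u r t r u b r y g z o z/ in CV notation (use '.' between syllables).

The vowels are e, u, u, y, o — 5 nuclei, so 5 syllables.
Between /e/ (V1) and /u/ (V2): just /k/ — single C goes to the following onset.
Between /u/ (V2) and /u/ (V3): cluster /rtr/ — the longest permitted-onset suffix is /tr/; onset = /tr/, preceding coda = /r/.
Between /u/ (V3) and /y/ (V4): /br/ is a licit onset in full, so it all attaches to the next syllable.
Between /y/ (V4) and /o/ (V5): /gz/; trying suffixes from longest down, /z/ is the first permitted one, so coda /g/ | onset /z/.
Putting it together: je.kur.tru.bryg.zoz.
Mapping each syllable to C/V: /je/ → CV, /kur/ → CVC, /tru/ → CCV, /bryg/ → CCVC, /zoz/ → CVC.

CV.CVC.CCV.CCVC.CVC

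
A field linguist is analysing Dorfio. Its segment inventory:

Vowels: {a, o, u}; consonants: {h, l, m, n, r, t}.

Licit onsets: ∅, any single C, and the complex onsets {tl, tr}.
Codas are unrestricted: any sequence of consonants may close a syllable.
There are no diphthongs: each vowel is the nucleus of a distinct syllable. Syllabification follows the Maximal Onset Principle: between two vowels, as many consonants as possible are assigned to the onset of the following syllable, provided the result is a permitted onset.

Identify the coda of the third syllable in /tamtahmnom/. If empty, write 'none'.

Nuclei (vowels): a, a, o → 3 syllables.
/a…a/ gap (V1→V2): /mt/ — longest licit onset from the right is /t/, leaving /m/ as coda.
/a…o/ gap (V2→V3): /hmn/; trying suffixes from longest down, /n/ is the first permitted one, so coda /hm/ | onset /n/.
Putting it together: tam.tahm.nom.
Syllable 3 is /nom/: onset /n/, nucleus /o/, coda /m/.

m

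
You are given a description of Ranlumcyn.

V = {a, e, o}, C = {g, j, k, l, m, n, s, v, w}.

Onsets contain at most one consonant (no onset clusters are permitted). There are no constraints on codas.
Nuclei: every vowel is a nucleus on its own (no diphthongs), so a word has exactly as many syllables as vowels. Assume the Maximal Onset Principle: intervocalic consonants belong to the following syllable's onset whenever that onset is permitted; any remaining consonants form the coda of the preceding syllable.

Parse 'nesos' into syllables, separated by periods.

Vowels present: e, o; each is a nucleus, giving 2 syllables.
Between /e/ (V1) and /o/ (V2): just /s/ — single C goes to the following onset.

ne.sos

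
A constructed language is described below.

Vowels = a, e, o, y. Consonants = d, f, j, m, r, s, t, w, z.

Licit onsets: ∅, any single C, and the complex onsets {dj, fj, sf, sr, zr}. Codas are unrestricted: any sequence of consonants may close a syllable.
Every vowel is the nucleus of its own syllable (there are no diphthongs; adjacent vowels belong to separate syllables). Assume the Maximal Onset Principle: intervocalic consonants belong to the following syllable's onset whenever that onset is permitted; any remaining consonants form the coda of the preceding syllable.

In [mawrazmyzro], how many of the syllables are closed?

Vowels present: a, a, y, o; each is a nucleus, giving 4 syllables.
σ1/σ2 boundary: cluster /wr/ — the longest permitted-onset suffix is /r/; onset = /r/, preceding coda = /w/.
σ2/σ3 boundary: /zm/ splits as /z/ + /m/ (/m/ is the longest suffix that is a licit onset).
σ3/σ4 boundary: /zr/ — entire cluster is a permitted onset → onset /zr/, coda ∅.
So the parse is maw.raz.my.zro.
Classifying each syllable: /maw/ (closed), /raz/ (closed), /my/ (open), /zro/ (open).
Closed syllables: 2.

2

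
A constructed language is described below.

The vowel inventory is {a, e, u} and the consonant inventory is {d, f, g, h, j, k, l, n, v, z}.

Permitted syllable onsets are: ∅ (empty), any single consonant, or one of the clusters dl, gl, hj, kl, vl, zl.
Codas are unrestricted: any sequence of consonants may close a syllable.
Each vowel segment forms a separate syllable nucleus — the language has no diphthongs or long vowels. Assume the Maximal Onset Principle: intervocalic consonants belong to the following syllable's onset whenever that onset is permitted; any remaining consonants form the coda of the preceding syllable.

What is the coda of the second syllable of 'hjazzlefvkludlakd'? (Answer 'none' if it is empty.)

fv

Vowels present: a, e, u, a; each is a nucleus, giving 4 syllables.
/a…e/ gap (V1→V2): /zzl/ splits as /z/ + /zl/ (/zl/ is the longest suffix that is a licit onset).
/e…u/ gap (V2→V3): /fvkl/; trying suffixes from longest down, /kl/ is the first permitted one, so coda /fv/ | onset /kl/.
/u…a/ gap (V3→V4): /dl/ — entire cluster is a permitted onset → onset /dl/, coda ∅.
Result: hjaz.zlefv.klu.dlakd.
Syllable 2 is /zlefv/: onset /zl/, nucleus /e/, coda /fv/.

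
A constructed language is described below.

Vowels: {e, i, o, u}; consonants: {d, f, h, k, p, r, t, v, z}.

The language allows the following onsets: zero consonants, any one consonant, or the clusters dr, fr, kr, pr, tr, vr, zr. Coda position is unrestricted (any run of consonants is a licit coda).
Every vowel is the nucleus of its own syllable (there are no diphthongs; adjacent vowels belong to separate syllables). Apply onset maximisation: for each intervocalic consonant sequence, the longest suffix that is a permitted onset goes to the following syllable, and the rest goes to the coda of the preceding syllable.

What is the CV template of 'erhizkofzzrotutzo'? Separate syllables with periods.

Vowels present: e, i, o, o, u, o; each is a nucleus, giving 6 syllables.
σ1/σ2 boundary: /rh/ — longest licit onset from the right is /h/, leaving /r/ as coda.
σ2/σ3 boundary: cluster /zk/ — the longest permitted-onset suffix is /k/; onset = /k/, preceding coda = /z/.
σ3/σ4 boundary: /fzzr/; trying suffixes from longest down, /zr/ is the first permitted one, so coda /fz/ | onset /zr/.
σ4/σ5 boundary: just /t/ — single C goes to the following onset.
σ5/σ6 boundary: /tz/ — longest licit onset from the right is /z/, leaving /t/ as coda.
So the parse is er.hiz.kofz.zro.tut.zo.
Mapping each syllable to C/V: /er/ → VC, /hiz/ → CVC, /kofz/ → CVCC, /zro/ → CCV, /tut/ → CVC, /zo/ → CV.

VC.CVC.CVCC.CCV.CVC.CV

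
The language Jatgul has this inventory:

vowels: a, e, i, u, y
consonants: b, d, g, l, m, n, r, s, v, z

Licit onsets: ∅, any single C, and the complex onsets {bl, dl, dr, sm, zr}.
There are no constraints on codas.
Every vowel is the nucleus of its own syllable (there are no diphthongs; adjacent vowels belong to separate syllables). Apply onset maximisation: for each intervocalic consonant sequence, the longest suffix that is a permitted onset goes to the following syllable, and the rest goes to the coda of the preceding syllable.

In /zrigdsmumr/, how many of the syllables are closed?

Vowels present: i, u; each is a nucleus, giving 2 syllables.
/i…u/ gap (V1→V2): /gdsm/; trying suffixes from longest down, /sm/ is the first permitted one, so coda /gd/ | onset /sm/.
Syllabification: zrigd.smumr.
Classifying each syllable: /zrigd/ (closed), /smumr/ (closed).
Closed syllables: 2.

2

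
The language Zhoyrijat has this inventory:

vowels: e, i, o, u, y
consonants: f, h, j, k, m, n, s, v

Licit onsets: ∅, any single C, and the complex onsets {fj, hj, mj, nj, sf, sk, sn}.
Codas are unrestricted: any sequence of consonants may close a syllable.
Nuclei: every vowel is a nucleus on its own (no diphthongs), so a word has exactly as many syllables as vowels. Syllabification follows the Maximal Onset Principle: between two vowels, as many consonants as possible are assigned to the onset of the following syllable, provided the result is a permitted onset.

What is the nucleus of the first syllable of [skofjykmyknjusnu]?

Nuclei (vowels): o, y, y, u, u → 5 syllables.
The first nucleus (vowel 1 from the left) is /o/.

o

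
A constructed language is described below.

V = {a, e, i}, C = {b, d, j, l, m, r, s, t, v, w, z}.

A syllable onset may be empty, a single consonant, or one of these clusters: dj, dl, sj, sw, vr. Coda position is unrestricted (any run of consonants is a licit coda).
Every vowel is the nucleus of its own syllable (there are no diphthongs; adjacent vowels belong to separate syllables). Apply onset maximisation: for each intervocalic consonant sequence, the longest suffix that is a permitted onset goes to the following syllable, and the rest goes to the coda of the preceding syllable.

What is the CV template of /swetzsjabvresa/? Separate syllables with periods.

CCVCC.CCVC.CCV.CV

Vowels present: e, a, e, a; each is a nucleus, giving 4 syllables.
/e…a/ gap (V1→V2): /tzsj/ splits as /tz/ + /sj/ (/sj/ is the longest suffix that is a licit onset).
/a…e/ gap (V2→V3): cluster /bvr/ — the longest permitted-onset suffix is /vr/; onset = /vr/, preceding coda = /b/.
/e…a/ gap (V3→V4): just /s/ — single C goes to the following onset.
So the parse is swetz.sjab.vre.sa.
Mapping each syllable to C/V: /swetz/ → CCVCC, /sjab/ → CCVC, /vre/ → CCV, /sa/ → CV.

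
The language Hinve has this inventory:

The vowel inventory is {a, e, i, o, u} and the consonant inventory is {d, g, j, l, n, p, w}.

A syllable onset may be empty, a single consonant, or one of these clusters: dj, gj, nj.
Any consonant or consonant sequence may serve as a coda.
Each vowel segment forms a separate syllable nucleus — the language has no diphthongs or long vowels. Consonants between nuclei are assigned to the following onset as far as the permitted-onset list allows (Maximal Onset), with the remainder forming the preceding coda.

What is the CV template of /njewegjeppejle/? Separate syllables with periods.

Vowels present: e, e, e, e, e; each is a nucleus, giving 5 syllables.
Between /e/ (V1) and /e/ (V2): /w/ → onset of the next syllable (single consonants are always licit onsets).
Between /e/ (V2) and /e/ (V3): /gj/ is a licit onset in full, so it all attaches to the next syllable.
Between /e/ (V3) and /e/ (V4): /pp/; trying suffixes from longest down, /p/ is the first permitted one, so coda /p/ | onset /p/.
Between /e/ (V4) and /e/ (V5): /jl/ splits as /j/ + /l/ (/l/ is the longest suffix that is a licit onset).
So the parse is nje.we.gjep.pej.le.
Mapping each syllable to C/V: /nje/ → CCV, /we/ → CV, /gjep/ → CCVC, /pej/ → CVC, /le/ → CV.

CCV.CV.CCVC.CVC.CV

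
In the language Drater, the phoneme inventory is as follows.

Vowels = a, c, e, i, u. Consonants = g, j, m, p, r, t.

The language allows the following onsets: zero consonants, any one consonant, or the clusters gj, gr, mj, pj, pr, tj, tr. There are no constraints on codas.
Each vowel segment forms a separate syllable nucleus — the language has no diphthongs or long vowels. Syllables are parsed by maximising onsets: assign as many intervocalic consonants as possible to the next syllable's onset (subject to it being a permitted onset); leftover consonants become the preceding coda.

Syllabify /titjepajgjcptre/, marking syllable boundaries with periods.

ti.tje.paj.gjcp.tre

Vowels present: i, e, a, c, e; each is a nucleus, giving 5 syllables.
V1 /i/ – V2 /e/: cluster /tj/ — /tj/ is itself a permitted onset, so the whole cluster goes right; preceding coda = ∅.
V2 /e/ – V3 /a/: /p/ is a single consonant, so it becomes the next onset.
V3 /a/ – V4 /c/: /jgj/ splits as /j/ + /gj/ (/gj/ is the longest suffix that is a licit onset).
V4 /c/ – V5 /e/: /ptr/ — longest licit onset from the right is /tr/, leaving /p/ as coda.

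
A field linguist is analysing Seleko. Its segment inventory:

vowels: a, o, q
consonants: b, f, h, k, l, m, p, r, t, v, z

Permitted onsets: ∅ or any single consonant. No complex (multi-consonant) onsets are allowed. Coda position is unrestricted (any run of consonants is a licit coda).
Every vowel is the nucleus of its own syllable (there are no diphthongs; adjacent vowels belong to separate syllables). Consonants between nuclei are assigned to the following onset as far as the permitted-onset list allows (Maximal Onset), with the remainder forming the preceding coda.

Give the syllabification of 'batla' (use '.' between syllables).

bat.la

Vowels present: a, a; each is a nucleus, giving 2 syllables.
/a…a/ gap (V1→V2): /tl/ — longest licit onset from the right is /l/, leaving /t/ as coda.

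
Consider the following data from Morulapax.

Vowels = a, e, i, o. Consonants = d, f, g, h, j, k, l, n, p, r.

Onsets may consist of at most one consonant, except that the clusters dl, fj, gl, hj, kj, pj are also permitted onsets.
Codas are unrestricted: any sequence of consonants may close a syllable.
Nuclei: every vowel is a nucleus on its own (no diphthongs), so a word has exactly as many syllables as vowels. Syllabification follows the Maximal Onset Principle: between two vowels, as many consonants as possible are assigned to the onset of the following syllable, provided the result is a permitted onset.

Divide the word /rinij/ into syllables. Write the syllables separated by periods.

ri.nij

Nuclei (vowels): i, i → 2 syllables.
Between /i/ (V1) and /i/ (V2): /n/ → onset of the next syllable (single consonants are always licit onsets).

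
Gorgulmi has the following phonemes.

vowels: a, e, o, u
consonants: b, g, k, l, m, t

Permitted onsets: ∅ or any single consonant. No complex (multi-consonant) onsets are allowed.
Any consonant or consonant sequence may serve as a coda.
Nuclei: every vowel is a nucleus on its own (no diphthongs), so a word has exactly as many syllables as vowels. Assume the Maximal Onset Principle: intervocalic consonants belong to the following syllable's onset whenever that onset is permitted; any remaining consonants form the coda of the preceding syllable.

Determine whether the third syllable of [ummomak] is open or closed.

closed

The vowels are u, o, a — 3 nuclei, so 3 syllables.
/u…o/ gap (V1→V2): /mm/ — longest licit onset from the right is /m/, leaving /m/ as coda.
/o…a/ gap (V2→V3): /m/ → onset of the next syllable (single consonants are always licit onsets).
Syllabification: um.mo.mak.
Syllable 3 is /mak/ with coda /k/, so it is closed.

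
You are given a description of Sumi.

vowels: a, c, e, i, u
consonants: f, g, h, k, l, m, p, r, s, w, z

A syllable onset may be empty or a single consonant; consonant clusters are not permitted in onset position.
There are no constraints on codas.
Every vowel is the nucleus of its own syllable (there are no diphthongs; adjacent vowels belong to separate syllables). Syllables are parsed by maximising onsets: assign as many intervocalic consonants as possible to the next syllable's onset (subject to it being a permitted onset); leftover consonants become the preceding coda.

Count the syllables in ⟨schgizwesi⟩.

4

Nuclei (vowels): c, i, e, i → 4 syllables.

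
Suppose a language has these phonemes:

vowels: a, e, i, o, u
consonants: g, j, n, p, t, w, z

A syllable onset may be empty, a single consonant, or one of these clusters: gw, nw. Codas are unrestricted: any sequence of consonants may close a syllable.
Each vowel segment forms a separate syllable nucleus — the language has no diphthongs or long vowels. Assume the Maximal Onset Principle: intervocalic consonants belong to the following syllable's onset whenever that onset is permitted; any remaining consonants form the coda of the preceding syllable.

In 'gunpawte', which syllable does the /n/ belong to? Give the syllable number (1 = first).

1

Vowels present: u, a, e; each is a nucleus, giving 3 syllables.
Between /u/ (V1) and /a/ (V2): /np/ — longest licit onset from the right is /p/, leaving /n/ as coda.
Between /a/ (V2) and /e/ (V3): /wt/ — longest licit onset from the right is /t/, leaving /w/ as coda.
Result: gun.paw.te.
The /n/ is in the coda of syllable 1 (/gun/).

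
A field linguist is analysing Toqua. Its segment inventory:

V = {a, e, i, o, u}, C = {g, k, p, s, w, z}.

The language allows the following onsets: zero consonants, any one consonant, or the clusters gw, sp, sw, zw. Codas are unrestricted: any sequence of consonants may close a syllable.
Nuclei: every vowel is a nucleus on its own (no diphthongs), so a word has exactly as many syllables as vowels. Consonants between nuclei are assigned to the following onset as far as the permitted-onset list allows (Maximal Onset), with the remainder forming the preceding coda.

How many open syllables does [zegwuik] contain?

Vowels present: e, u, i; each is a nucleus, giving 3 syllables.
σ1/σ2 boundary: /gw/ is a licit onset in full, so it all attaches to the next syllable.
σ2/σ3 boundary: no consonants, so the boundary falls immediately after /u/.
So the parse is ze.gwu.ik.
Classifying each syllable: /ze/ (open), /gwu/ (open), /ik/ (closed).
Open syllables: 2.

2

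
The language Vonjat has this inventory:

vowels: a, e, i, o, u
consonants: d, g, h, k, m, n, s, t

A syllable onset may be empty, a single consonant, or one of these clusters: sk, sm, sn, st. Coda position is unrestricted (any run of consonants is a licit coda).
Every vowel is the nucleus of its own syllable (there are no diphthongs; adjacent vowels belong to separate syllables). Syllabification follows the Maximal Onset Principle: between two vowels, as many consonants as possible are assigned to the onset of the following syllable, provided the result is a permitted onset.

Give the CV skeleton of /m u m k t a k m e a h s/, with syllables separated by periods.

CVCC.CVC.CV.VCC

The vowels are u, a, e, a — 4 nuclei, so 4 syllables.
Between /u/ (V1) and /a/ (V2): /mkt/; trying suffixes from longest down, /t/ is the first permitted one, so coda /mk/ | onset /t/.
Between /a/ (V2) and /e/ (V3): /km/ splits as /k/ + /m/ (/m/ is the longest suffix that is a licit onset).
Between /e/ (V3) and /a/ (V4): no consonants, so the boundary falls immediately after /e/.
So the parse is mumk.tak.me.ahs.
Mapping each syllable to C/V: /mumk/ → CVCC, /tak/ → CVC, /me/ → CV, /ahs/ → VCC.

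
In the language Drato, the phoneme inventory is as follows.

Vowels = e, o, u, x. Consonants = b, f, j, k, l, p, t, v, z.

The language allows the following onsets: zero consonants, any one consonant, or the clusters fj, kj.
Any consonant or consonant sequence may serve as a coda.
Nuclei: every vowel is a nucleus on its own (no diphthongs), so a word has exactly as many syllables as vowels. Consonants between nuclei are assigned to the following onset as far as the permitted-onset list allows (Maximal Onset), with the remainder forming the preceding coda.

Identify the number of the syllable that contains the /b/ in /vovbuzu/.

2

The vowels are o, u, u — 3 nuclei, so 3 syllables.
Between /o/ (V1) and /u/ (V2): cluster /vb/ — the longest permitted-onset suffix is /b/; onset = /b/, preceding coda = /v/.
Between /u/ (V2) and /u/ (V3): just /z/ — single C goes to the following onset.
Syllabification: vov.bu.zu.
The /b/ is in the onset of syllable 2 (/bu/).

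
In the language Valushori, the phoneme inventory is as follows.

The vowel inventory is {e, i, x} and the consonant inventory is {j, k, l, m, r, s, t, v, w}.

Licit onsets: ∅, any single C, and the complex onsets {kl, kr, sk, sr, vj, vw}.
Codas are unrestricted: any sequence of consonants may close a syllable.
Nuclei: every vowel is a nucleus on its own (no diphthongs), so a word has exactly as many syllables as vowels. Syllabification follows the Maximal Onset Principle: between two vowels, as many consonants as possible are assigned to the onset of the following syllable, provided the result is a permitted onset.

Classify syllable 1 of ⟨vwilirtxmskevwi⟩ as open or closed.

Nuclei (vowels): i, i, x, e, i → 5 syllables.
Between /i/ (V1) and /i/ (V2): just /l/ — single C goes to the following onset.
Between /i/ (V2) and /x/ (V3): /rt/ splits as /r/ + /t/ (/t/ is the longest suffix that is a licit onset).
Between /x/ (V3) and /e/ (V4): /msk/ splits as /m/ + /sk/ (/sk/ is the longest suffix that is a licit onset).
Between /e/ (V4) and /i/ (V5): /vw/ is a licit onset in full, so it all attaches to the next syllable.
So the parse is vwi.lir.txm.ske.vwi.
Syllable 1 is /vwi/; it ends in its nucleus with no coda, so it is open.

open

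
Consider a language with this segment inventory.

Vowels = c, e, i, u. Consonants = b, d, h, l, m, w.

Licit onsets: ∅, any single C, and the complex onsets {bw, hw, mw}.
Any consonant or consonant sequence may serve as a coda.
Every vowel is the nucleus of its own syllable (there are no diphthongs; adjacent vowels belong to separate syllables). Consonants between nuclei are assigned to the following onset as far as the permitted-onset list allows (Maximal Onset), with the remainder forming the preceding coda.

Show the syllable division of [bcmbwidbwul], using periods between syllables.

Vowels present: c, i, u; each is a nucleus, giving 3 syllables.
Between /c/ (V1) and /i/ (V2): /mbw/; trying suffixes from longest down, /bw/ is the first permitted one, so coda /m/ | onset /bw/.
Between /i/ (V2) and /u/ (V3): /dbw/ — longest licit onset from the right is /bw/, leaving /d/ as coda.

bcm.bwid.bwul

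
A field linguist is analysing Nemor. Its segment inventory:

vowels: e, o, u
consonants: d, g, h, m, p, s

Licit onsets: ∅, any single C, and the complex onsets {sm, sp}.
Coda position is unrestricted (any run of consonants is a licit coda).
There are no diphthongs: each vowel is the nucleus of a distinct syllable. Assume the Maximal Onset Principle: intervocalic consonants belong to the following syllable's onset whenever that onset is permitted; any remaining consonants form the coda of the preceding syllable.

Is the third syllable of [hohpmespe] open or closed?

Vowels present: o, e, e; each is a nucleus, giving 3 syllables.
Between /o/ (V1) and /e/ (V2): cluster /hpm/ — the longest permitted-onset suffix is /m/; onset = /m/, preceding coda = /hp/.
Between /e/ (V2) and /e/ (V3): /sp/ — entire cluster is a permitted onset → onset /sp/, coda ∅.
Syllabification: hohp.me.spe.
Syllable 3 is /spe/; it ends in its nucleus with no coda, so it is open.

open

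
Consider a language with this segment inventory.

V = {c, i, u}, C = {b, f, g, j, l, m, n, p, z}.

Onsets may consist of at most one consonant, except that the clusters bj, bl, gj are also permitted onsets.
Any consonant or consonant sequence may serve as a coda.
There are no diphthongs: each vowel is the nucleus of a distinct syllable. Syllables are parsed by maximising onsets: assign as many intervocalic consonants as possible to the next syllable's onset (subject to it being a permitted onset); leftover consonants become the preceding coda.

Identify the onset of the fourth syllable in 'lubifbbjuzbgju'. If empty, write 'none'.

Nuclei (vowels): u, i, u, u → 4 syllables.
σ1/σ2 boundary: /b/ → onset of the next syllable (single consonants are always licit onsets).
σ2/σ3 boundary: /fbbj/ splits as /fb/ + /bj/ (/bj/ is the longest suffix that is a licit onset).
σ3/σ4 boundary: /zbgj/ — longest licit onset from the right is /gj/, leaving /zb/ as coda.
So the parse is lu.bifb.bjuzb.gju.
Syllable 4 is /gju/: onset /gj/, nucleus /u/, coda ∅.

gj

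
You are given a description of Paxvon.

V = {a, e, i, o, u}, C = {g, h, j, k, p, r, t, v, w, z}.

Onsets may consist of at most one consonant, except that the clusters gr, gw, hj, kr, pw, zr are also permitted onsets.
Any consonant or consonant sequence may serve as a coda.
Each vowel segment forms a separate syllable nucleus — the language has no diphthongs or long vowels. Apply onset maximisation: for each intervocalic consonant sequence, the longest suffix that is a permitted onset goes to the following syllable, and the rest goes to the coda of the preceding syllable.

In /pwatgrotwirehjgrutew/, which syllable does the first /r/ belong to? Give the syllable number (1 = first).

2

The vowels are a, o, i, e, u, e — 6 nuclei, so 6 syllables.
/a…o/ gap (V1→V2): cluster /tgr/ — the longest permitted-onset suffix is /gr/; onset = /gr/, preceding coda = /t/.
/o…i/ gap (V2→V3): /tw/ — longest licit onset from the right is /w/, leaving /t/ as coda.
/i…e/ gap (V3→V4): just /r/ — single C goes to the following onset.
/e…u/ gap (V4→V5): /hjgr/ — longest licit onset from the right is /gr/, leaving /hj/ as coda.
/u…e/ gap (V5→V6): /t/ is a single consonant, so it becomes the next onset.
Syllabification: pwat.grot.wi.rehj.gru.tew.
The first /r/ is in the onset of syllable 2 (/grot/).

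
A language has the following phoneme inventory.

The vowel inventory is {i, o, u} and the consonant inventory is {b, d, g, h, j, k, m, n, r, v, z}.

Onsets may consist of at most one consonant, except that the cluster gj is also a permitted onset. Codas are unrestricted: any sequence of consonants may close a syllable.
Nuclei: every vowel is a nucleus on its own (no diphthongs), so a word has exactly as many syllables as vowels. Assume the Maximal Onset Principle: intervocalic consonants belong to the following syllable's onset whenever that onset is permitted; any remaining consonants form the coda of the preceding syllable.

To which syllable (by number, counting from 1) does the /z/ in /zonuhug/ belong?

Nuclei (vowels): o, u, u → 3 syllables.
Between /o/ (V1) and /u/ (V2): /n/ → onset of the next syllable (single consonants are always licit onsets).
Between /u/ (V2) and /u/ (V3): /h/ → onset of the next syllable (single consonants are always licit onsets).
Result: zo.nu.hug.
The /z/ is in the onset of syllable 1 (/zo/).

1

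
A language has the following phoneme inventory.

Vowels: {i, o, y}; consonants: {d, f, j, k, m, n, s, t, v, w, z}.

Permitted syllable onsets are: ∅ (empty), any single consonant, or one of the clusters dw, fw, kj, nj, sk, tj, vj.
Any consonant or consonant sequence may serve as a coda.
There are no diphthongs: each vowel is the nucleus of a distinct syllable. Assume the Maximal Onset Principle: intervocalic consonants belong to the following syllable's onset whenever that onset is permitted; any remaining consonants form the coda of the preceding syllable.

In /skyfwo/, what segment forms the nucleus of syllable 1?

The vowels are y, o — 2 nuclei, so 2 syllables.
The first nucleus (vowel 1 from the left) is /y/.

y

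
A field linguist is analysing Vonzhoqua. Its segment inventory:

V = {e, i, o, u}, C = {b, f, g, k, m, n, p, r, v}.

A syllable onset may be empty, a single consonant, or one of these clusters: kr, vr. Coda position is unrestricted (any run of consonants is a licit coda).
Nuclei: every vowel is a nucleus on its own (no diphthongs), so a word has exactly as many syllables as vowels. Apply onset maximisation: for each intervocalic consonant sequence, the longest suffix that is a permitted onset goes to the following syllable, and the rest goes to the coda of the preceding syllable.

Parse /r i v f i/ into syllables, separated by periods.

Vowels present: i, i; each is a nucleus, giving 2 syllables.
V1 /i/ – V2 /i/: /vf/ — longest licit onset from the right is /f/, leaving /v/ as coda.

riv.fi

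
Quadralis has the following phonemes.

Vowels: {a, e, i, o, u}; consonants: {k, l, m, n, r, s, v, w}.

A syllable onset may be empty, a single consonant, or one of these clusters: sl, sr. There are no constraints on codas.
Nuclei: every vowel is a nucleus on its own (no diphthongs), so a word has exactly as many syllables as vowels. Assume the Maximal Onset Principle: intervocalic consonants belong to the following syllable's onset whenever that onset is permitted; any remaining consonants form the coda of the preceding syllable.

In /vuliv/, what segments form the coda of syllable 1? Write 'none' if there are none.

none

The vowels are u, i — 2 nuclei, so 2 syllables.
V1 /u/ – V2 /i/: just /l/ — single C goes to the following onset.
Putting it together: vu.liv.
Syllable 1 is /vu/: onset /v/, nucleus /u/, coda ∅.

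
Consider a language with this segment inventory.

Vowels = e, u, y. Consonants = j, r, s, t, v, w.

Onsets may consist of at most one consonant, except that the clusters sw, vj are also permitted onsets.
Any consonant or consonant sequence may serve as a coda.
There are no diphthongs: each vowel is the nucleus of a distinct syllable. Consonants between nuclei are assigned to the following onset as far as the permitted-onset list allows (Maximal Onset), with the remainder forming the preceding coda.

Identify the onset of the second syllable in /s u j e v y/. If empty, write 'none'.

j

Nuclei (vowels): u, e, y → 3 syllables.
/u…e/ gap (V1→V2): just /j/ — single C goes to the following onset.
/e…y/ gap (V2→V3): just /v/ — single C goes to the following onset.
So the parse is su.je.vy.
Syllable 2 is /je/: onset /j/, nucleus /e/, coda ∅.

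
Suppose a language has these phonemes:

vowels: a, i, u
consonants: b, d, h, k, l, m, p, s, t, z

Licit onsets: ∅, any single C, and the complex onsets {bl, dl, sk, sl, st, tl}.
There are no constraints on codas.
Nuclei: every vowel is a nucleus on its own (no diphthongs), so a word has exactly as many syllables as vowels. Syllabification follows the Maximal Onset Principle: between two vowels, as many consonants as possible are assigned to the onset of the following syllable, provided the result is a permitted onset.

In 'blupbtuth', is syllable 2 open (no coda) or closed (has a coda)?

The vowels are u, u — 2 nuclei, so 2 syllables.
V1 /u/ – V2 /u/: /pbt/ — longest licit onset from the right is /t/, leaving /pb/ as coda.
Result: blupb.tuth.
Syllable 2 is /tuth/ with coda /th/, so it is closed.

closed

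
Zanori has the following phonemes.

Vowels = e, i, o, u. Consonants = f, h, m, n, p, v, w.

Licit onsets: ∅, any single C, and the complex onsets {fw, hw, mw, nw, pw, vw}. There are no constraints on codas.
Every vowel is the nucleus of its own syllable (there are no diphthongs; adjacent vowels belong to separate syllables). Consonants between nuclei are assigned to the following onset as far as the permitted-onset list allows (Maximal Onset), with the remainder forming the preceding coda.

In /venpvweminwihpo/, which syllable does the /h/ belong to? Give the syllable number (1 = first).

Nuclei (vowels): e, e, i, i, o → 5 syllables.
Between /e/ (V1) and /e/ (V2): /npvw/; trying suffixes from longest down, /vw/ is the first permitted one, so coda /np/ | onset /vw/.
Between /e/ (V2) and /i/ (V3): /m/ → onset of the next syllable (single consonants are always licit onsets).
Between /i/ (V3) and /i/ (V4): /nw/ — entire cluster is a permitted onset → onset /nw/, coda ∅.
Between /i/ (V4) and /o/ (V5): cluster /hp/ — the longest permitted-onset suffix is /p/; onset = /p/, preceding coda = /h/.
So the parse is venp.vwe.mi.nwih.po.
The /h/ is in the coda of syllable 4 (/nwih/).

4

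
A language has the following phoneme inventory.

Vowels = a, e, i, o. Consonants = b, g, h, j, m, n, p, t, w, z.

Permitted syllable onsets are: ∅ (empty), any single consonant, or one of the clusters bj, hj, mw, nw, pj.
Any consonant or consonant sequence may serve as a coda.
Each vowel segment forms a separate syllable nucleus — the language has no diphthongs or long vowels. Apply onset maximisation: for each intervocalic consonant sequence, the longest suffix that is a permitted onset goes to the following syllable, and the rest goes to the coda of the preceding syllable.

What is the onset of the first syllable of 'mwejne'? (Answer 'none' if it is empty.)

mw

Vowels present: e, e; each is a nucleus, giving 2 syllables.
σ1/σ2 boundary: /jn/; trying suffixes from longest down, /n/ is the first permitted one, so coda /j/ | onset /n/.
Putting it together: mwej.ne.
Syllable 1 is /mwej/: onset /mw/, nucleus /e/, coda /j/.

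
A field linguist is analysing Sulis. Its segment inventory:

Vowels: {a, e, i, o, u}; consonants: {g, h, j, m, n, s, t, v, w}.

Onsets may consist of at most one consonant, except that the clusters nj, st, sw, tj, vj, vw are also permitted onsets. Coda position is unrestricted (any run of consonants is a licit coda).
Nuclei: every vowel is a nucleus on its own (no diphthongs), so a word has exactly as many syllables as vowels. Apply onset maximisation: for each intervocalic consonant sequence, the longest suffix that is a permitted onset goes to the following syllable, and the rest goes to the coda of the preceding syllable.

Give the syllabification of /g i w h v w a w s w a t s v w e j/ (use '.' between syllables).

The vowels are i, a, a, e — 4 nuclei, so 4 syllables.
V1 /i/ – V2 /a/: /whvw/ — longest licit onset from the right is /vw/, leaving /wh/ as coda.
V2 /a/ – V3 /a/: /wsw/ splits as /w/ + /sw/ (/sw/ is the longest suffix that is a licit onset).
V3 /a/ – V4 /e/: /tsvw/ — longest licit onset from the right is /vw/, leaving /ts/ as coda.

giwh.vwaw.swats.vwej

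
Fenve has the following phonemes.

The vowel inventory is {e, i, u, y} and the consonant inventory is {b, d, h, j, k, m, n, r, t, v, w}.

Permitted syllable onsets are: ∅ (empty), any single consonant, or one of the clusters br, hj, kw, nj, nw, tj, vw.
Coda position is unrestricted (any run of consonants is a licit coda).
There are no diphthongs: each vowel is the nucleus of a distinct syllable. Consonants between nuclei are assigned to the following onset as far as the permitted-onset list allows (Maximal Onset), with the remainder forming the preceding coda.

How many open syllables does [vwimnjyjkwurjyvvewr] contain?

0

Vowels present: i, y, u, y, e; each is a nucleus, giving 5 syllables.
Between /i/ (V1) and /y/ (V2): /mnj/ — longest licit onset from the right is /nj/, leaving /m/ as coda.
Between /y/ (V2) and /u/ (V3): /jkw/; trying suffixes from longest down, /kw/ is the first permitted one, so coda /j/ | onset /kw/.
Between /u/ (V3) and /y/ (V4): /rj/ — longest licit onset from the right is /j/, leaving /r/ as coda.
Between /y/ (V4) and /e/ (V5): /vv/; trying suffixes from longest down, /v/ is the first permitted one, so coda /v/ | onset /v/.
Putting it together: vwim.njyj.kwur.jyv.vewr.
Classifying each syllable: /vwim/ (closed), /njyj/ (closed), /kwur/ (closed), /jyv/ (closed), /vewr/ (closed).
Open syllables: 0.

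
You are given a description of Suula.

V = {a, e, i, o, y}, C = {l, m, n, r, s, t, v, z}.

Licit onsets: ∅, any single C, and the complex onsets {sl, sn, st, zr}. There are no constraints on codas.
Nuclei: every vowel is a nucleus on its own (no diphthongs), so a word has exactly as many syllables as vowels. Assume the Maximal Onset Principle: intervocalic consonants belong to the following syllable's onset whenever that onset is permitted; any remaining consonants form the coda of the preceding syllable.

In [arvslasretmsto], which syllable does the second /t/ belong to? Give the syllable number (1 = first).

4

Vowels present: a, a, e, o; each is a nucleus, giving 4 syllables.
σ1/σ2 boundary: cluster /rvsl/ — the longest permitted-onset suffix is /sl/; onset = /sl/, preceding coda = /rv/.
σ2/σ3 boundary: cluster /sr/ — the longest permitted-onset suffix is /r/; onset = /r/, preceding coda = /s/.
σ3/σ4 boundary: /tmst/; trying suffixes from longest down, /st/ is the first permitted one, so coda /tm/ | onset /st/.
Syllabification: arv.slas.retm.sto.
The second /t/ is in the onset of syllable 4 (/sto/).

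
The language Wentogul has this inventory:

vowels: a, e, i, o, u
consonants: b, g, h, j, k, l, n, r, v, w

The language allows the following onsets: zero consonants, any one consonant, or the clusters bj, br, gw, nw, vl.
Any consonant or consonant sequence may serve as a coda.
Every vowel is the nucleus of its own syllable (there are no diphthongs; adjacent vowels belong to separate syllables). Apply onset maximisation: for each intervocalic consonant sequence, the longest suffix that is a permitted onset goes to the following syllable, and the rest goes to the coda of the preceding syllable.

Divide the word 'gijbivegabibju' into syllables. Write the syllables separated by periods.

gij.bi.ve.ga.bi.bju

Nuclei (vowels): i, i, e, a, i, u → 6 syllables.
Between /i/ (V1) and /i/ (V2): cluster /jb/ — the longest permitted-onset suffix is /b/; onset = /b/, preceding coda = /j/.
Between /i/ (V2) and /e/ (V3): just /v/ — single C goes to the following onset.
Between /e/ (V3) and /a/ (V4): just /g/ — single C goes to the following onset.
Between /a/ (V4) and /i/ (V5): /b/ → onset of the next syllable (single consonants are always licit onsets).
Between /i/ (V5) and /u/ (V6): cluster /bj/ — /bj/ is itself a permitted onset, so the whole cluster goes right; preceding coda = ∅.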